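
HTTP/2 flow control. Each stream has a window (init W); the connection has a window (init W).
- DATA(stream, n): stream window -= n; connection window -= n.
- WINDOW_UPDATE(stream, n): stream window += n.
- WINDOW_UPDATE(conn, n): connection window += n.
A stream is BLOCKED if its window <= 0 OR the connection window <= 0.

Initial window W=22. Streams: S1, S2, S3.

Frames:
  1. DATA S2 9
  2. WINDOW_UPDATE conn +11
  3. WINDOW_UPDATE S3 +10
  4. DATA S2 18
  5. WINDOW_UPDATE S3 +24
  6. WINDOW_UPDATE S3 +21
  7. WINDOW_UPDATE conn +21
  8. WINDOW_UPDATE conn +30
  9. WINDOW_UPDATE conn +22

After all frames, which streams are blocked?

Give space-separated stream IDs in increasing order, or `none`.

Op 1: conn=13 S1=22 S2=13 S3=22 blocked=[]
Op 2: conn=24 S1=22 S2=13 S3=22 blocked=[]
Op 3: conn=24 S1=22 S2=13 S3=32 blocked=[]
Op 4: conn=6 S1=22 S2=-5 S3=32 blocked=[2]
Op 5: conn=6 S1=22 S2=-5 S3=56 blocked=[2]
Op 6: conn=6 S1=22 S2=-5 S3=77 blocked=[2]
Op 7: conn=27 S1=22 S2=-5 S3=77 blocked=[2]
Op 8: conn=57 S1=22 S2=-5 S3=77 blocked=[2]
Op 9: conn=79 S1=22 S2=-5 S3=77 blocked=[2]

Answer: S2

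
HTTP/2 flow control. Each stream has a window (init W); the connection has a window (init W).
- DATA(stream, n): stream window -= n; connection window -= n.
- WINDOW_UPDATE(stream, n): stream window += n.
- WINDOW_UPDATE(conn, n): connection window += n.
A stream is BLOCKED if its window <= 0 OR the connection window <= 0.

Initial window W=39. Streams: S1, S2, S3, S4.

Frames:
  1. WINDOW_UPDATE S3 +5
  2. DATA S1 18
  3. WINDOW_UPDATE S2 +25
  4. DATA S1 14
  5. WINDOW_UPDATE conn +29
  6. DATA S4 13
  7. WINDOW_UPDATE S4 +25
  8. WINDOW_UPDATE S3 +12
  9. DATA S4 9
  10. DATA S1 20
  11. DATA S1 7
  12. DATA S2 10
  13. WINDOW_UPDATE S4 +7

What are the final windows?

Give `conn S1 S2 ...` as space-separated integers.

Op 1: conn=39 S1=39 S2=39 S3=44 S4=39 blocked=[]
Op 2: conn=21 S1=21 S2=39 S3=44 S4=39 blocked=[]
Op 3: conn=21 S1=21 S2=64 S3=44 S4=39 blocked=[]
Op 4: conn=7 S1=7 S2=64 S3=44 S4=39 blocked=[]
Op 5: conn=36 S1=7 S2=64 S3=44 S4=39 blocked=[]
Op 6: conn=23 S1=7 S2=64 S3=44 S4=26 blocked=[]
Op 7: conn=23 S1=7 S2=64 S3=44 S4=51 blocked=[]
Op 8: conn=23 S1=7 S2=64 S3=56 S4=51 blocked=[]
Op 9: conn=14 S1=7 S2=64 S3=56 S4=42 blocked=[]
Op 10: conn=-6 S1=-13 S2=64 S3=56 S4=42 blocked=[1, 2, 3, 4]
Op 11: conn=-13 S1=-20 S2=64 S3=56 S4=42 blocked=[1, 2, 3, 4]
Op 12: conn=-23 S1=-20 S2=54 S3=56 S4=42 blocked=[1, 2, 3, 4]
Op 13: conn=-23 S1=-20 S2=54 S3=56 S4=49 blocked=[1, 2, 3, 4]

Answer: -23 -20 54 56 49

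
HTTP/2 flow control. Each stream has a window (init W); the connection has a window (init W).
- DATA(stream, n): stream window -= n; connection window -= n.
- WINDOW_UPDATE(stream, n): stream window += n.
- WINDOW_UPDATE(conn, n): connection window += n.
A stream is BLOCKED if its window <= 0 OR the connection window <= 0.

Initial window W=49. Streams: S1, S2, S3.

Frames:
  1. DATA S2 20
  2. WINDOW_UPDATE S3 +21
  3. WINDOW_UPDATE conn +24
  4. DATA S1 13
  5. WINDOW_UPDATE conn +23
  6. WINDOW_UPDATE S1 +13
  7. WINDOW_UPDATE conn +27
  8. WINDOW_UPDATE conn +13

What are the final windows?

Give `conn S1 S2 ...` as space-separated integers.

Op 1: conn=29 S1=49 S2=29 S3=49 blocked=[]
Op 2: conn=29 S1=49 S2=29 S3=70 blocked=[]
Op 3: conn=53 S1=49 S2=29 S3=70 blocked=[]
Op 4: conn=40 S1=36 S2=29 S3=70 blocked=[]
Op 5: conn=63 S1=36 S2=29 S3=70 blocked=[]
Op 6: conn=63 S1=49 S2=29 S3=70 blocked=[]
Op 7: conn=90 S1=49 S2=29 S3=70 blocked=[]
Op 8: conn=103 S1=49 S2=29 S3=70 blocked=[]

Answer: 103 49 29 70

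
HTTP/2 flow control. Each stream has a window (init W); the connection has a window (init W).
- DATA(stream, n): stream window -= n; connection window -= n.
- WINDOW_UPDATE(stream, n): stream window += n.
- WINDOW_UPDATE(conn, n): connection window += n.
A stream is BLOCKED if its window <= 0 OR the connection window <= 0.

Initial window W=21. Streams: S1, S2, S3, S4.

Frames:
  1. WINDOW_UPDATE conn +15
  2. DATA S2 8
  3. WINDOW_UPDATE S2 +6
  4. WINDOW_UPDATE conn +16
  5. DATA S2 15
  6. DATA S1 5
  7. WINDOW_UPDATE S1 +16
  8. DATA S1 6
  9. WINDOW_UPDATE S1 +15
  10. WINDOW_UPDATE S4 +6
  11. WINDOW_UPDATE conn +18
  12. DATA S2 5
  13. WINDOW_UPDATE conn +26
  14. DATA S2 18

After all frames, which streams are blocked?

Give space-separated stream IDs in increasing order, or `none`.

Answer: S2

Derivation:
Op 1: conn=36 S1=21 S2=21 S3=21 S4=21 blocked=[]
Op 2: conn=28 S1=21 S2=13 S3=21 S4=21 blocked=[]
Op 3: conn=28 S1=21 S2=19 S3=21 S4=21 blocked=[]
Op 4: conn=44 S1=21 S2=19 S3=21 S4=21 blocked=[]
Op 5: conn=29 S1=21 S2=4 S3=21 S4=21 blocked=[]
Op 6: conn=24 S1=16 S2=4 S3=21 S4=21 blocked=[]
Op 7: conn=24 S1=32 S2=4 S3=21 S4=21 blocked=[]
Op 8: conn=18 S1=26 S2=4 S3=21 S4=21 blocked=[]
Op 9: conn=18 S1=41 S2=4 S3=21 S4=21 blocked=[]
Op 10: conn=18 S1=41 S2=4 S3=21 S4=27 blocked=[]
Op 11: conn=36 S1=41 S2=4 S3=21 S4=27 blocked=[]
Op 12: conn=31 S1=41 S2=-1 S3=21 S4=27 blocked=[2]
Op 13: conn=57 S1=41 S2=-1 S3=21 S4=27 blocked=[2]
Op 14: conn=39 S1=41 S2=-19 S3=21 S4=27 blocked=[2]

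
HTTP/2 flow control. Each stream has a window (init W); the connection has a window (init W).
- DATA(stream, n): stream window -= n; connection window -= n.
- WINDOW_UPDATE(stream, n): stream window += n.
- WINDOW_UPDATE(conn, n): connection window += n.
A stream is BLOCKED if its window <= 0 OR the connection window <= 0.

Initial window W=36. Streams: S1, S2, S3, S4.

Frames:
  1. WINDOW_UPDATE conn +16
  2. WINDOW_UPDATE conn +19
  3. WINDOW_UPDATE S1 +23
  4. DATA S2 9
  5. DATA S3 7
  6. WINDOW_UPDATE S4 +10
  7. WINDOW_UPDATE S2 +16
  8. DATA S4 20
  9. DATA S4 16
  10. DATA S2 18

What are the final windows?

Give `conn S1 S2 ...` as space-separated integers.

Answer: 1 59 25 29 10

Derivation:
Op 1: conn=52 S1=36 S2=36 S3=36 S4=36 blocked=[]
Op 2: conn=71 S1=36 S2=36 S3=36 S4=36 blocked=[]
Op 3: conn=71 S1=59 S2=36 S3=36 S4=36 blocked=[]
Op 4: conn=62 S1=59 S2=27 S3=36 S4=36 blocked=[]
Op 5: conn=55 S1=59 S2=27 S3=29 S4=36 blocked=[]
Op 6: conn=55 S1=59 S2=27 S3=29 S4=46 blocked=[]
Op 7: conn=55 S1=59 S2=43 S3=29 S4=46 blocked=[]
Op 8: conn=35 S1=59 S2=43 S3=29 S4=26 blocked=[]
Op 9: conn=19 S1=59 S2=43 S3=29 S4=10 blocked=[]
Op 10: conn=1 S1=59 S2=25 S3=29 S4=10 blocked=[]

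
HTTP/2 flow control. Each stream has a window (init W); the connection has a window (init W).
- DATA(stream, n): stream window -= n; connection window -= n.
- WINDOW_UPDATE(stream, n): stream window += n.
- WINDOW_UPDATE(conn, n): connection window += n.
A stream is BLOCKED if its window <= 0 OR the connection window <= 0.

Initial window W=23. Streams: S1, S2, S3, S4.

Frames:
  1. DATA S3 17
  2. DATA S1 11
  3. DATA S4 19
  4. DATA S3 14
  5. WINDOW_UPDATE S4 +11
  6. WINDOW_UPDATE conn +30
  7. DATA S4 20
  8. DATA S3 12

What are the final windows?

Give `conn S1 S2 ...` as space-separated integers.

Answer: -40 12 23 -20 -5

Derivation:
Op 1: conn=6 S1=23 S2=23 S3=6 S4=23 blocked=[]
Op 2: conn=-5 S1=12 S2=23 S3=6 S4=23 blocked=[1, 2, 3, 4]
Op 3: conn=-24 S1=12 S2=23 S3=6 S4=4 blocked=[1, 2, 3, 4]
Op 4: conn=-38 S1=12 S2=23 S3=-8 S4=4 blocked=[1, 2, 3, 4]
Op 5: conn=-38 S1=12 S2=23 S3=-8 S4=15 blocked=[1, 2, 3, 4]
Op 6: conn=-8 S1=12 S2=23 S3=-8 S4=15 blocked=[1, 2, 3, 4]
Op 7: conn=-28 S1=12 S2=23 S3=-8 S4=-5 blocked=[1, 2, 3, 4]
Op 8: conn=-40 S1=12 S2=23 S3=-20 S4=-5 blocked=[1, 2, 3, 4]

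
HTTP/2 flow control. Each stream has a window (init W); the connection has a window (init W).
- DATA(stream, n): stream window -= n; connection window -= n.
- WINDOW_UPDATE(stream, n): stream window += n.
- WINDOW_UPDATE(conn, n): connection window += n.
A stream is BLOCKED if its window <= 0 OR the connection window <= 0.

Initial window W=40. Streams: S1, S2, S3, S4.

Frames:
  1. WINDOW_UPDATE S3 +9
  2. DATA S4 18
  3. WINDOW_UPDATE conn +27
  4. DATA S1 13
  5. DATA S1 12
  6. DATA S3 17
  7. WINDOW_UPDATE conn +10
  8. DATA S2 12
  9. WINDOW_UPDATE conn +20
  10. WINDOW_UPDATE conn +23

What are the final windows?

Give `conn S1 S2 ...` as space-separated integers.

Answer: 48 15 28 32 22

Derivation:
Op 1: conn=40 S1=40 S2=40 S3=49 S4=40 blocked=[]
Op 2: conn=22 S1=40 S2=40 S3=49 S4=22 blocked=[]
Op 3: conn=49 S1=40 S2=40 S3=49 S4=22 blocked=[]
Op 4: conn=36 S1=27 S2=40 S3=49 S4=22 blocked=[]
Op 5: conn=24 S1=15 S2=40 S3=49 S4=22 blocked=[]
Op 6: conn=7 S1=15 S2=40 S3=32 S4=22 blocked=[]
Op 7: conn=17 S1=15 S2=40 S3=32 S4=22 blocked=[]
Op 8: conn=5 S1=15 S2=28 S3=32 S4=22 blocked=[]
Op 9: conn=25 S1=15 S2=28 S3=32 S4=22 blocked=[]
Op 10: conn=48 S1=15 S2=28 S3=32 S4=22 blocked=[]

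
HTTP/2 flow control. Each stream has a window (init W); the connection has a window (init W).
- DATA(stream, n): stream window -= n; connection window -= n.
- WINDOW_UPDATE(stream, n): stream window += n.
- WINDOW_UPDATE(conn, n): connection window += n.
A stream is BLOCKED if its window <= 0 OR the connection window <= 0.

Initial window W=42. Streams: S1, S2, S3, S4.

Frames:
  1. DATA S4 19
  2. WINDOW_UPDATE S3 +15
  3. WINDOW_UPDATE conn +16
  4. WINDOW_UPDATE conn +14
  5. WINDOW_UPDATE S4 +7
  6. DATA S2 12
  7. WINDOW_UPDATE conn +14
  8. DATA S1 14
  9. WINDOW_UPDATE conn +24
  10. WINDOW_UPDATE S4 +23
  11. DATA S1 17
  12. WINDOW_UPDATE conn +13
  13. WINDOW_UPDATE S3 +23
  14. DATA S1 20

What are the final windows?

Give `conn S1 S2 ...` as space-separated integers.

Answer: 41 -9 30 80 53

Derivation:
Op 1: conn=23 S1=42 S2=42 S3=42 S4=23 blocked=[]
Op 2: conn=23 S1=42 S2=42 S3=57 S4=23 blocked=[]
Op 3: conn=39 S1=42 S2=42 S3=57 S4=23 blocked=[]
Op 4: conn=53 S1=42 S2=42 S3=57 S4=23 blocked=[]
Op 5: conn=53 S1=42 S2=42 S3=57 S4=30 blocked=[]
Op 6: conn=41 S1=42 S2=30 S3=57 S4=30 blocked=[]
Op 7: conn=55 S1=42 S2=30 S3=57 S4=30 blocked=[]
Op 8: conn=41 S1=28 S2=30 S3=57 S4=30 blocked=[]
Op 9: conn=65 S1=28 S2=30 S3=57 S4=30 blocked=[]
Op 10: conn=65 S1=28 S2=30 S3=57 S4=53 blocked=[]
Op 11: conn=48 S1=11 S2=30 S3=57 S4=53 blocked=[]
Op 12: conn=61 S1=11 S2=30 S3=57 S4=53 blocked=[]
Op 13: conn=61 S1=11 S2=30 S3=80 S4=53 blocked=[]
Op 14: conn=41 S1=-9 S2=30 S3=80 S4=53 blocked=[1]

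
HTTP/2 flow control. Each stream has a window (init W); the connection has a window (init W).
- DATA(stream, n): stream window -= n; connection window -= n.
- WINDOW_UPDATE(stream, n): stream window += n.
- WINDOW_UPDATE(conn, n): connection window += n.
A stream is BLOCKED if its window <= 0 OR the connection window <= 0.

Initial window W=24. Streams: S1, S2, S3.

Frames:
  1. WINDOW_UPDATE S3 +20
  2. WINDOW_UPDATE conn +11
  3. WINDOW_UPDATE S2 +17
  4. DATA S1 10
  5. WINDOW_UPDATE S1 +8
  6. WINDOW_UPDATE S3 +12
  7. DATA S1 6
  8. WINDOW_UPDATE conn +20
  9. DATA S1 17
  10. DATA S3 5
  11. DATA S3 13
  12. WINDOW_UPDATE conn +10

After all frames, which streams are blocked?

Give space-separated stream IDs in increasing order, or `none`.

Op 1: conn=24 S1=24 S2=24 S3=44 blocked=[]
Op 2: conn=35 S1=24 S2=24 S3=44 blocked=[]
Op 3: conn=35 S1=24 S2=41 S3=44 blocked=[]
Op 4: conn=25 S1=14 S2=41 S3=44 blocked=[]
Op 5: conn=25 S1=22 S2=41 S3=44 blocked=[]
Op 6: conn=25 S1=22 S2=41 S3=56 blocked=[]
Op 7: conn=19 S1=16 S2=41 S3=56 blocked=[]
Op 8: conn=39 S1=16 S2=41 S3=56 blocked=[]
Op 9: conn=22 S1=-1 S2=41 S3=56 blocked=[1]
Op 10: conn=17 S1=-1 S2=41 S3=51 blocked=[1]
Op 11: conn=4 S1=-1 S2=41 S3=38 blocked=[1]
Op 12: conn=14 S1=-1 S2=41 S3=38 blocked=[1]

Answer: S1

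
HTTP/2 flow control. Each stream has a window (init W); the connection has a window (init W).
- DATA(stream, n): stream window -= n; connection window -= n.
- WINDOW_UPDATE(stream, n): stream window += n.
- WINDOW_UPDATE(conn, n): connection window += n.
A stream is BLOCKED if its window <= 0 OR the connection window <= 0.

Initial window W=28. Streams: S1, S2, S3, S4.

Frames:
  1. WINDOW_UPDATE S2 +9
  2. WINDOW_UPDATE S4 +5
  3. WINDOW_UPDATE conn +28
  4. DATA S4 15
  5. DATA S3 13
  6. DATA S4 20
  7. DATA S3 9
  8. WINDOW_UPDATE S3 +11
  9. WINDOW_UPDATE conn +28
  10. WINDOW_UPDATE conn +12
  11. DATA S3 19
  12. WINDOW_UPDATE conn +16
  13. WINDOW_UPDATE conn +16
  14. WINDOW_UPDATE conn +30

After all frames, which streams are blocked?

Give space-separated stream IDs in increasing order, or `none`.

Answer: S3 S4

Derivation:
Op 1: conn=28 S1=28 S2=37 S3=28 S4=28 blocked=[]
Op 2: conn=28 S1=28 S2=37 S3=28 S4=33 blocked=[]
Op 3: conn=56 S1=28 S2=37 S3=28 S4=33 blocked=[]
Op 4: conn=41 S1=28 S2=37 S3=28 S4=18 blocked=[]
Op 5: conn=28 S1=28 S2=37 S3=15 S4=18 blocked=[]
Op 6: conn=8 S1=28 S2=37 S3=15 S4=-2 blocked=[4]
Op 7: conn=-1 S1=28 S2=37 S3=6 S4=-2 blocked=[1, 2, 3, 4]
Op 8: conn=-1 S1=28 S2=37 S3=17 S4=-2 blocked=[1, 2, 3, 4]
Op 9: conn=27 S1=28 S2=37 S3=17 S4=-2 blocked=[4]
Op 10: conn=39 S1=28 S2=37 S3=17 S4=-2 blocked=[4]
Op 11: conn=20 S1=28 S2=37 S3=-2 S4=-2 blocked=[3, 4]
Op 12: conn=36 S1=28 S2=37 S3=-2 S4=-2 blocked=[3, 4]
Op 13: conn=52 S1=28 S2=37 S3=-2 S4=-2 blocked=[3, 4]
Op 14: conn=82 S1=28 S2=37 S3=-2 S4=-2 blocked=[3, 4]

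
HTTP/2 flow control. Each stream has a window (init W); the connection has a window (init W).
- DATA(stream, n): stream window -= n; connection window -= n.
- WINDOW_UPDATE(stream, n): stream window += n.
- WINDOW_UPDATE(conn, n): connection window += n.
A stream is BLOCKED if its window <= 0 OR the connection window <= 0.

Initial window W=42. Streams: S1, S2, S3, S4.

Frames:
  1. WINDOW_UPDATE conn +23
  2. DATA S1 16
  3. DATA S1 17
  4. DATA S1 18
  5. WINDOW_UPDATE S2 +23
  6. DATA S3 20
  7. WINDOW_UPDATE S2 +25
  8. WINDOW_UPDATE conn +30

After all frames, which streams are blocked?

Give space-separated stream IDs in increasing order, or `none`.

Answer: S1

Derivation:
Op 1: conn=65 S1=42 S2=42 S3=42 S4=42 blocked=[]
Op 2: conn=49 S1=26 S2=42 S3=42 S4=42 blocked=[]
Op 3: conn=32 S1=9 S2=42 S3=42 S4=42 blocked=[]
Op 4: conn=14 S1=-9 S2=42 S3=42 S4=42 blocked=[1]
Op 5: conn=14 S1=-9 S2=65 S3=42 S4=42 blocked=[1]
Op 6: conn=-6 S1=-9 S2=65 S3=22 S4=42 blocked=[1, 2, 3, 4]
Op 7: conn=-6 S1=-9 S2=90 S3=22 S4=42 blocked=[1, 2, 3, 4]
Op 8: conn=24 S1=-9 S2=90 S3=22 S4=42 blocked=[1]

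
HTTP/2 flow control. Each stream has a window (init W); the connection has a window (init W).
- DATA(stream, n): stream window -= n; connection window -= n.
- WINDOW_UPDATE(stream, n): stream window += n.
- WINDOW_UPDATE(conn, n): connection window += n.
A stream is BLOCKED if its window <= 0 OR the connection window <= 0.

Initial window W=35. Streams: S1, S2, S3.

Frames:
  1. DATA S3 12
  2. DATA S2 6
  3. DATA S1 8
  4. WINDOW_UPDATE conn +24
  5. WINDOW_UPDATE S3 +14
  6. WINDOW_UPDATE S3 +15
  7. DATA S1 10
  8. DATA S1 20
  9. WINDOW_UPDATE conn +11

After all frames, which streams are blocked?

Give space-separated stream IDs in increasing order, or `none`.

Answer: S1

Derivation:
Op 1: conn=23 S1=35 S2=35 S3=23 blocked=[]
Op 2: conn=17 S1=35 S2=29 S3=23 blocked=[]
Op 3: conn=9 S1=27 S2=29 S3=23 blocked=[]
Op 4: conn=33 S1=27 S2=29 S3=23 blocked=[]
Op 5: conn=33 S1=27 S2=29 S3=37 blocked=[]
Op 6: conn=33 S1=27 S2=29 S3=52 blocked=[]
Op 7: conn=23 S1=17 S2=29 S3=52 blocked=[]
Op 8: conn=3 S1=-3 S2=29 S3=52 blocked=[1]
Op 9: conn=14 S1=-3 S2=29 S3=52 blocked=[1]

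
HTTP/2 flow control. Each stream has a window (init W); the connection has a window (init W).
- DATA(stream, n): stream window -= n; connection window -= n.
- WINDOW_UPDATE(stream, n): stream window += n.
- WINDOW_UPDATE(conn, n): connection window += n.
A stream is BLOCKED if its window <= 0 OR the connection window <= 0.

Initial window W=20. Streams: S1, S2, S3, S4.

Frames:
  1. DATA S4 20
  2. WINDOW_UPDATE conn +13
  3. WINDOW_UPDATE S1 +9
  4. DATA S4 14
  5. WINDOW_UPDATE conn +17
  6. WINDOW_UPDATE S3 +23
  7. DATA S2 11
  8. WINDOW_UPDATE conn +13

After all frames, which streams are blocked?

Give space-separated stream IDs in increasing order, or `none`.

Op 1: conn=0 S1=20 S2=20 S3=20 S4=0 blocked=[1, 2, 3, 4]
Op 2: conn=13 S1=20 S2=20 S3=20 S4=0 blocked=[4]
Op 3: conn=13 S1=29 S2=20 S3=20 S4=0 blocked=[4]
Op 4: conn=-1 S1=29 S2=20 S3=20 S4=-14 blocked=[1, 2, 3, 4]
Op 5: conn=16 S1=29 S2=20 S3=20 S4=-14 blocked=[4]
Op 6: conn=16 S1=29 S2=20 S3=43 S4=-14 blocked=[4]
Op 7: conn=5 S1=29 S2=9 S3=43 S4=-14 blocked=[4]
Op 8: conn=18 S1=29 S2=9 S3=43 S4=-14 blocked=[4]

Answer: S4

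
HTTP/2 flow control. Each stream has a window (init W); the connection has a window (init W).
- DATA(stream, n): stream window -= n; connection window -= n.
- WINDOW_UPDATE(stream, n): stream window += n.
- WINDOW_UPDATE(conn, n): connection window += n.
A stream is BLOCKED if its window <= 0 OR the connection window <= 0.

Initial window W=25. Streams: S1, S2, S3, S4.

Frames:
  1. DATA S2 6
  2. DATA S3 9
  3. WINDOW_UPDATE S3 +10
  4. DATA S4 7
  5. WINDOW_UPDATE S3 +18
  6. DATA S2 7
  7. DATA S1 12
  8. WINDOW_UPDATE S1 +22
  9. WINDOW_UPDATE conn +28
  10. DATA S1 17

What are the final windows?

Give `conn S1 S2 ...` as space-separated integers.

Op 1: conn=19 S1=25 S2=19 S3=25 S4=25 blocked=[]
Op 2: conn=10 S1=25 S2=19 S3=16 S4=25 blocked=[]
Op 3: conn=10 S1=25 S2=19 S3=26 S4=25 blocked=[]
Op 4: conn=3 S1=25 S2=19 S3=26 S4=18 blocked=[]
Op 5: conn=3 S1=25 S2=19 S3=44 S4=18 blocked=[]
Op 6: conn=-4 S1=25 S2=12 S3=44 S4=18 blocked=[1, 2, 3, 4]
Op 7: conn=-16 S1=13 S2=12 S3=44 S4=18 blocked=[1, 2, 3, 4]
Op 8: conn=-16 S1=35 S2=12 S3=44 S4=18 blocked=[1, 2, 3, 4]
Op 9: conn=12 S1=35 S2=12 S3=44 S4=18 blocked=[]
Op 10: conn=-5 S1=18 S2=12 S3=44 S4=18 blocked=[1, 2, 3, 4]

Answer: -5 18 12 44 18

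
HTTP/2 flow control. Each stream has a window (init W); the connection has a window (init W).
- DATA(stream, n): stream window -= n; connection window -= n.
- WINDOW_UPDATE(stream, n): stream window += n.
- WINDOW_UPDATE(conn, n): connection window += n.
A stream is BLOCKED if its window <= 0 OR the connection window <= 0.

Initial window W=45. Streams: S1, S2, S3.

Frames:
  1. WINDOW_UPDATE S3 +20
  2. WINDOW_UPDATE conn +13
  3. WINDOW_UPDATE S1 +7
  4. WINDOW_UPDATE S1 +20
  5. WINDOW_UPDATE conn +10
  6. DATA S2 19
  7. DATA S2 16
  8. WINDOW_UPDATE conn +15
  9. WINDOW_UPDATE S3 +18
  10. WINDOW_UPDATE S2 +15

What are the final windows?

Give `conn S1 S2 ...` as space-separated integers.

Op 1: conn=45 S1=45 S2=45 S3=65 blocked=[]
Op 2: conn=58 S1=45 S2=45 S3=65 blocked=[]
Op 3: conn=58 S1=52 S2=45 S3=65 blocked=[]
Op 4: conn=58 S1=72 S2=45 S3=65 blocked=[]
Op 5: conn=68 S1=72 S2=45 S3=65 blocked=[]
Op 6: conn=49 S1=72 S2=26 S3=65 blocked=[]
Op 7: conn=33 S1=72 S2=10 S3=65 blocked=[]
Op 8: conn=48 S1=72 S2=10 S3=65 blocked=[]
Op 9: conn=48 S1=72 S2=10 S3=83 blocked=[]
Op 10: conn=48 S1=72 S2=25 S3=83 blocked=[]

Answer: 48 72 25 83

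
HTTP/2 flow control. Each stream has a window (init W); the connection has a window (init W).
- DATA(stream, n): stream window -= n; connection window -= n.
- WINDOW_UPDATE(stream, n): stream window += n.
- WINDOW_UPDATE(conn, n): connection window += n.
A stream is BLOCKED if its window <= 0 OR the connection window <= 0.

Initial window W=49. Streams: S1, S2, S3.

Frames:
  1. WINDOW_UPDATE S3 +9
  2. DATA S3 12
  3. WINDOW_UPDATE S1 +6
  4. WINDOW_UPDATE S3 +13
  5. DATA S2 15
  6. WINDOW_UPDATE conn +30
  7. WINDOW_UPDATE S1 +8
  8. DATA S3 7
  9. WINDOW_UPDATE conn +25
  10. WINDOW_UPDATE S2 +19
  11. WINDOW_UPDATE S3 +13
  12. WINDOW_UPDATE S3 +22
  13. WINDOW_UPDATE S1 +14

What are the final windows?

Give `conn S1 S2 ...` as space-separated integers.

Op 1: conn=49 S1=49 S2=49 S3=58 blocked=[]
Op 2: conn=37 S1=49 S2=49 S3=46 blocked=[]
Op 3: conn=37 S1=55 S2=49 S3=46 blocked=[]
Op 4: conn=37 S1=55 S2=49 S3=59 blocked=[]
Op 5: conn=22 S1=55 S2=34 S3=59 blocked=[]
Op 6: conn=52 S1=55 S2=34 S3=59 blocked=[]
Op 7: conn=52 S1=63 S2=34 S3=59 blocked=[]
Op 8: conn=45 S1=63 S2=34 S3=52 blocked=[]
Op 9: conn=70 S1=63 S2=34 S3=52 blocked=[]
Op 10: conn=70 S1=63 S2=53 S3=52 blocked=[]
Op 11: conn=70 S1=63 S2=53 S3=65 blocked=[]
Op 12: conn=70 S1=63 S2=53 S3=87 blocked=[]
Op 13: conn=70 S1=77 S2=53 S3=87 blocked=[]

Answer: 70 77 53 87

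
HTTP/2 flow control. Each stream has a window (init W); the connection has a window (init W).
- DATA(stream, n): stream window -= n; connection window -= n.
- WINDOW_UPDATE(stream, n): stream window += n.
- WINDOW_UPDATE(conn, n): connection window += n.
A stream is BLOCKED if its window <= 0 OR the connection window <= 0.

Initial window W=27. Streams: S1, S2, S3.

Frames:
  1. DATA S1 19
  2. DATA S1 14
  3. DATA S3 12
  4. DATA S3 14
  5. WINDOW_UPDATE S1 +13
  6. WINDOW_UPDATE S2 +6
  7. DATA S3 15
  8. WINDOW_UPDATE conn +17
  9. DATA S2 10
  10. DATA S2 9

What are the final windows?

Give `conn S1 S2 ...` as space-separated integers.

Answer: -49 7 14 -14

Derivation:
Op 1: conn=8 S1=8 S2=27 S3=27 blocked=[]
Op 2: conn=-6 S1=-6 S2=27 S3=27 blocked=[1, 2, 3]
Op 3: conn=-18 S1=-6 S2=27 S3=15 blocked=[1, 2, 3]
Op 4: conn=-32 S1=-6 S2=27 S3=1 blocked=[1, 2, 3]
Op 5: conn=-32 S1=7 S2=27 S3=1 blocked=[1, 2, 3]
Op 6: conn=-32 S1=7 S2=33 S3=1 blocked=[1, 2, 3]
Op 7: conn=-47 S1=7 S2=33 S3=-14 blocked=[1, 2, 3]
Op 8: conn=-30 S1=7 S2=33 S3=-14 blocked=[1, 2, 3]
Op 9: conn=-40 S1=7 S2=23 S3=-14 blocked=[1, 2, 3]
Op 10: conn=-49 S1=7 S2=14 S3=-14 blocked=[1, 2, 3]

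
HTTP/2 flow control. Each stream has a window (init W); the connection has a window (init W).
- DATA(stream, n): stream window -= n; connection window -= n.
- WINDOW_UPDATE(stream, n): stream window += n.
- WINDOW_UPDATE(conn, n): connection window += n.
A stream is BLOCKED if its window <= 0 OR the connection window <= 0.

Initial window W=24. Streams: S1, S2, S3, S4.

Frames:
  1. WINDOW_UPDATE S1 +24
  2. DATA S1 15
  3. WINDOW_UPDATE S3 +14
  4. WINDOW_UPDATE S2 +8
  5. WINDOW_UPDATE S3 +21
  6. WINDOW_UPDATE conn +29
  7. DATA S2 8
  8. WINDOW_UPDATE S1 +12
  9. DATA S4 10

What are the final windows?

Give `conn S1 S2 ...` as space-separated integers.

Op 1: conn=24 S1=48 S2=24 S3=24 S4=24 blocked=[]
Op 2: conn=9 S1=33 S2=24 S3=24 S4=24 blocked=[]
Op 3: conn=9 S1=33 S2=24 S3=38 S4=24 blocked=[]
Op 4: conn=9 S1=33 S2=32 S3=38 S4=24 blocked=[]
Op 5: conn=9 S1=33 S2=32 S3=59 S4=24 blocked=[]
Op 6: conn=38 S1=33 S2=32 S3=59 S4=24 blocked=[]
Op 7: conn=30 S1=33 S2=24 S3=59 S4=24 blocked=[]
Op 8: conn=30 S1=45 S2=24 S3=59 S4=24 blocked=[]
Op 9: conn=20 S1=45 S2=24 S3=59 S4=14 blocked=[]

Answer: 20 45 24 59 14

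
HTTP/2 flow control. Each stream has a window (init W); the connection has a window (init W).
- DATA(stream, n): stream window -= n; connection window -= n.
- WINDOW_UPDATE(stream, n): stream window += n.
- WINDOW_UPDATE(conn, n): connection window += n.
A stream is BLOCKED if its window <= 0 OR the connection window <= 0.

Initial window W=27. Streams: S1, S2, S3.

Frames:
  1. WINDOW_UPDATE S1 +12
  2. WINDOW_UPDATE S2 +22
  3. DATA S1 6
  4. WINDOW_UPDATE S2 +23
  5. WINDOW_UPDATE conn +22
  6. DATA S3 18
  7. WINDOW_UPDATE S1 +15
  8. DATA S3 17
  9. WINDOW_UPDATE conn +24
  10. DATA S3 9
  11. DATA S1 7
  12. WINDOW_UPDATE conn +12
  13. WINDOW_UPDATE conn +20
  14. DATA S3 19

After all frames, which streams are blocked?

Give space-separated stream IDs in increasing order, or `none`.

Op 1: conn=27 S1=39 S2=27 S3=27 blocked=[]
Op 2: conn=27 S1=39 S2=49 S3=27 blocked=[]
Op 3: conn=21 S1=33 S2=49 S3=27 blocked=[]
Op 4: conn=21 S1=33 S2=72 S3=27 blocked=[]
Op 5: conn=43 S1=33 S2=72 S3=27 blocked=[]
Op 6: conn=25 S1=33 S2=72 S3=9 blocked=[]
Op 7: conn=25 S1=48 S2=72 S3=9 blocked=[]
Op 8: conn=8 S1=48 S2=72 S3=-8 blocked=[3]
Op 9: conn=32 S1=48 S2=72 S3=-8 blocked=[3]
Op 10: conn=23 S1=48 S2=72 S3=-17 blocked=[3]
Op 11: conn=16 S1=41 S2=72 S3=-17 blocked=[3]
Op 12: conn=28 S1=41 S2=72 S3=-17 blocked=[3]
Op 13: conn=48 S1=41 S2=72 S3=-17 blocked=[3]
Op 14: conn=29 S1=41 S2=72 S3=-36 blocked=[3]

Answer: S3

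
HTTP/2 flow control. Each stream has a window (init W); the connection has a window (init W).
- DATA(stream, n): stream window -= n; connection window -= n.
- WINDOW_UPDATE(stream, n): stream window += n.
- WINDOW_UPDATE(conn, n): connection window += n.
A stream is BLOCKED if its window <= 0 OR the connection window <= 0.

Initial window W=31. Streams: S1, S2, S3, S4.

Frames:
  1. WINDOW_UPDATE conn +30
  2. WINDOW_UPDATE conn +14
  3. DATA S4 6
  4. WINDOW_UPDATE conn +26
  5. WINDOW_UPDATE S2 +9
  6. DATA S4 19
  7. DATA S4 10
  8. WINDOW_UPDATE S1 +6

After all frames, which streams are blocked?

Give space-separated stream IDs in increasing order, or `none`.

Op 1: conn=61 S1=31 S2=31 S3=31 S4=31 blocked=[]
Op 2: conn=75 S1=31 S2=31 S3=31 S4=31 blocked=[]
Op 3: conn=69 S1=31 S2=31 S3=31 S4=25 blocked=[]
Op 4: conn=95 S1=31 S2=31 S3=31 S4=25 blocked=[]
Op 5: conn=95 S1=31 S2=40 S3=31 S4=25 blocked=[]
Op 6: conn=76 S1=31 S2=40 S3=31 S4=6 blocked=[]
Op 7: conn=66 S1=31 S2=40 S3=31 S4=-4 blocked=[4]
Op 8: conn=66 S1=37 S2=40 S3=31 S4=-4 blocked=[4]

Answer: S4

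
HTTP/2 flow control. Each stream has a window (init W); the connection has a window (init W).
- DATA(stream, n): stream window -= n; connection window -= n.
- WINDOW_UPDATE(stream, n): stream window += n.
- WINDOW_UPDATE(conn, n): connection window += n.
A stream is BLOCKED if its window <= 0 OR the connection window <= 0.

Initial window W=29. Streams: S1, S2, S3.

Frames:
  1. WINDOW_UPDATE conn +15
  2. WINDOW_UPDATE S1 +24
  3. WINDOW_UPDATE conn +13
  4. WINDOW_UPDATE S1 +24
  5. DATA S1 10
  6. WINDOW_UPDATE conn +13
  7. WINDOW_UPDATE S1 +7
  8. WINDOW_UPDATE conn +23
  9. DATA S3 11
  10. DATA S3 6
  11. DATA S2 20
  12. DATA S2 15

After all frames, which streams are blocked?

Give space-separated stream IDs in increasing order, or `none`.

Op 1: conn=44 S1=29 S2=29 S3=29 blocked=[]
Op 2: conn=44 S1=53 S2=29 S3=29 blocked=[]
Op 3: conn=57 S1=53 S2=29 S3=29 blocked=[]
Op 4: conn=57 S1=77 S2=29 S3=29 blocked=[]
Op 5: conn=47 S1=67 S2=29 S3=29 blocked=[]
Op 6: conn=60 S1=67 S2=29 S3=29 blocked=[]
Op 7: conn=60 S1=74 S2=29 S3=29 blocked=[]
Op 8: conn=83 S1=74 S2=29 S3=29 blocked=[]
Op 9: conn=72 S1=74 S2=29 S3=18 blocked=[]
Op 10: conn=66 S1=74 S2=29 S3=12 blocked=[]
Op 11: conn=46 S1=74 S2=9 S3=12 blocked=[]
Op 12: conn=31 S1=74 S2=-6 S3=12 blocked=[2]

Answer: S2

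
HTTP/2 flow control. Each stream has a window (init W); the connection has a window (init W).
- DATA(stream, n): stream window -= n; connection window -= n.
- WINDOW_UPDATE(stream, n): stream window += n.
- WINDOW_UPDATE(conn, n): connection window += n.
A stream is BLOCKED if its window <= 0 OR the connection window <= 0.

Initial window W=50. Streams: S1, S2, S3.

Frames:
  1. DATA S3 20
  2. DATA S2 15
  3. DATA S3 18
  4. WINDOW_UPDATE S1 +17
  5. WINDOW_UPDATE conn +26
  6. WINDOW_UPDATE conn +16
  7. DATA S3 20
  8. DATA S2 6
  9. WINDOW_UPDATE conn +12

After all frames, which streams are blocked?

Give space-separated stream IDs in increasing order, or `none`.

Answer: S3

Derivation:
Op 1: conn=30 S1=50 S2=50 S3=30 blocked=[]
Op 2: conn=15 S1=50 S2=35 S3=30 blocked=[]
Op 3: conn=-3 S1=50 S2=35 S3=12 blocked=[1, 2, 3]
Op 4: conn=-3 S1=67 S2=35 S3=12 blocked=[1, 2, 3]
Op 5: conn=23 S1=67 S2=35 S3=12 blocked=[]
Op 6: conn=39 S1=67 S2=35 S3=12 blocked=[]
Op 7: conn=19 S1=67 S2=35 S3=-8 blocked=[3]
Op 8: conn=13 S1=67 S2=29 S3=-8 blocked=[3]
Op 9: conn=25 S1=67 S2=29 S3=-8 blocked=[3]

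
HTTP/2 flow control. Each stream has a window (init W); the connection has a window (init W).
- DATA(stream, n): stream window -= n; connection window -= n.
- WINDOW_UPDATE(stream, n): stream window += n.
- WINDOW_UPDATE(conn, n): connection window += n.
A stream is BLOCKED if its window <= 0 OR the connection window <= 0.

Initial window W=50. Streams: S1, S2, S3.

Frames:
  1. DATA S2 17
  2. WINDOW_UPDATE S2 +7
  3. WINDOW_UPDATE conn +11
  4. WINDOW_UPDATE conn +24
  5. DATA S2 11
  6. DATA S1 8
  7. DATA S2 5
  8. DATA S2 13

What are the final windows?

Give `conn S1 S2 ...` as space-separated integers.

Op 1: conn=33 S1=50 S2=33 S3=50 blocked=[]
Op 2: conn=33 S1=50 S2=40 S3=50 blocked=[]
Op 3: conn=44 S1=50 S2=40 S3=50 blocked=[]
Op 4: conn=68 S1=50 S2=40 S3=50 blocked=[]
Op 5: conn=57 S1=50 S2=29 S3=50 blocked=[]
Op 6: conn=49 S1=42 S2=29 S3=50 blocked=[]
Op 7: conn=44 S1=42 S2=24 S3=50 blocked=[]
Op 8: conn=31 S1=42 S2=11 S3=50 blocked=[]

Answer: 31 42 11 50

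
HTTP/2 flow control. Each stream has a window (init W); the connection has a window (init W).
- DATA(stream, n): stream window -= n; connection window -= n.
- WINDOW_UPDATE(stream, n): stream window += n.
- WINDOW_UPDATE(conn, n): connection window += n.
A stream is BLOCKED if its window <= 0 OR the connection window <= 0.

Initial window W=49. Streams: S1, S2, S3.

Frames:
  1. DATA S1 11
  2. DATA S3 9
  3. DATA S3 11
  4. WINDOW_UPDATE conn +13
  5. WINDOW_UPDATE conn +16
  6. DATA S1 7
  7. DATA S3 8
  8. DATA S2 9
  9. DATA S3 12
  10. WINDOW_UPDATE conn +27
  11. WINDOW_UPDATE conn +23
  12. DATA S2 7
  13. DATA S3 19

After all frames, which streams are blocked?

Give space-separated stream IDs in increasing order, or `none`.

Op 1: conn=38 S1=38 S2=49 S3=49 blocked=[]
Op 2: conn=29 S1=38 S2=49 S3=40 blocked=[]
Op 3: conn=18 S1=38 S2=49 S3=29 blocked=[]
Op 4: conn=31 S1=38 S2=49 S3=29 blocked=[]
Op 5: conn=47 S1=38 S2=49 S3=29 blocked=[]
Op 6: conn=40 S1=31 S2=49 S3=29 blocked=[]
Op 7: conn=32 S1=31 S2=49 S3=21 blocked=[]
Op 8: conn=23 S1=31 S2=40 S3=21 blocked=[]
Op 9: conn=11 S1=31 S2=40 S3=9 blocked=[]
Op 10: conn=38 S1=31 S2=40 S3=9 blocked=[]
Op 11: conn=61 S1=31 S2=40 S3=9 blocked=[]
Op 12: conn=54 S1=31 S2=33 S3=9 blocked=[]
Op 13: conn=35 S1=31 S2=33 S3=-10 blocked=[3]

Answer: S3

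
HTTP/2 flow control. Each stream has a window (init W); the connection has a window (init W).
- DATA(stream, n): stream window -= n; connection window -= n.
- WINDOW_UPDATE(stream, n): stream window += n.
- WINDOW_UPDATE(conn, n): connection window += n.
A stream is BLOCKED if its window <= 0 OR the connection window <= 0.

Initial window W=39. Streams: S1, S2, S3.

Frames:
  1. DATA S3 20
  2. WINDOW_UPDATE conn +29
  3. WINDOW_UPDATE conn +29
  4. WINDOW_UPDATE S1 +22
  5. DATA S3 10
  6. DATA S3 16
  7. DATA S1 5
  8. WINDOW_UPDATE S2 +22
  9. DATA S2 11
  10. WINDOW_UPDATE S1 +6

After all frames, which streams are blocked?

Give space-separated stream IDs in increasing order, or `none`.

Answer: S3

Derivation:
Op 1: conn=19 S1=39 S2=39 S3=19 blocked=[]
Op 2: conn=48 S1=39 S2=39 S3=19 blocked=[]
Op 3: conn=77 S1=39 S2=39 S3=19 blocked=[]
Op 4: conn=77 S1=61 S2=39 S3=19 blocked=[]
Op 5: conn=67 S1=61 S2=39 S3=9 blocked=[]
Op 6: conn=51 S1=61 S2=39 S3=-7 blocked=[3]
Op 7: conn=46 S1=56 S2=39 S3=-7 blocked=[3]
Op 8: conn=46 S1=56 S2=61 S3=-7 blocked=[3]
Op 9: conn=35 S1=56 S2=50 S3=-7 blocked=[3]
Op 10: conn=35 S1=62 S2=50 S3=-7 blocked=[3]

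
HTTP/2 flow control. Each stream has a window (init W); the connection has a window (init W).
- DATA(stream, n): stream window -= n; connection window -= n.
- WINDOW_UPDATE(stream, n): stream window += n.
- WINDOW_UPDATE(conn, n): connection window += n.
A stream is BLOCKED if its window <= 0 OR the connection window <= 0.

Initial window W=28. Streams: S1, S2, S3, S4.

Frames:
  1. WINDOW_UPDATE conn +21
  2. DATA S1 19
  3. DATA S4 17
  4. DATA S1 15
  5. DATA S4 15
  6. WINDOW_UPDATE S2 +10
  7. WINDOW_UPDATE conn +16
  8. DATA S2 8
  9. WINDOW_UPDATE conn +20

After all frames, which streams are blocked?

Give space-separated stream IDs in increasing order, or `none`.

Op 1: conn=49 S1=28 S2=28 S3=28 S4=28 blocked=[]
Op 2: conn=30 S1=9 S2=28 S3=28 S4=28 blocked=[]
Op 3: conn=13 S1=9 S2=28 S3=28 S4=11 blocked=[]
Op 4: conn=-2 S1=-6 S2=28 S3=28 S4=11 blocked=[1, 2, 3, 4]
Op 5: conn=-17 S1=-6 S2=28 S3=28 S4=-4 blocked=[1, 2, 3, 4]
Op 6: conn=-17 S1=-6 S2=38 S3=28 S4=-4 blocked=[1, 2, 3, 4]
Op 7: conn=-1 S1=-6 S2=38 S3=28 S4=-4 blocked=[1, 2, 3, 4]
Op 8: conn=-9 S1=-6 S2=30 S3=28 S4=-4 blocked=[1, 2, 3, 4]
Op 9: conn=11 S1=-6 S2=30 S3=28 S4=-4 blocked=[1, 4]

Answer: S1 S4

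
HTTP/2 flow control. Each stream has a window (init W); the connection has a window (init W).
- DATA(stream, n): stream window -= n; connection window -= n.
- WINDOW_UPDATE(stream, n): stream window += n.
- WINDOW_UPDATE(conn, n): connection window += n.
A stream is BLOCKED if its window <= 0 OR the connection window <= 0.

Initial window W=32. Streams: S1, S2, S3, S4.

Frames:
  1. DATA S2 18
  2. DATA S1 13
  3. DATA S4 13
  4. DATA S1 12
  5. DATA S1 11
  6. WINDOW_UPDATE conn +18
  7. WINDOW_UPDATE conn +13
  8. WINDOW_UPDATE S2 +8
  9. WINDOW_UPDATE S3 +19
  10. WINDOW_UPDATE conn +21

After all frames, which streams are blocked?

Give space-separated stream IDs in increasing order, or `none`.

Answer: S1

Derivation:
Op 1: conn=14 S1=32 S2=14 S3=32 S4=32 blocked=[]
Op 2: conn=1 S1=19 S2=14 S3=32 S4=32 blocked=[]
Op 3: conn=-12 S1=19 S2=14 S3=32 S4=19 blocked=[1, 2, 3, 4]
Op 4: conn=-24 S1=7 S2=14 S3=32 S4=19 blocked=[1, 2, 3, 4]
Op 5: conn=-35 S1=-4 S2=14 S3=32 S4=19 blocked=[1, 2, 3, 4]
Op 6: conn=-17 S1=-4 S2=14 S3=32 S4=19 blocked=[1, 2, 3, 4]
Op 7: conn=-4 S1=-4 S2=14 S3=32 S4=19 blocked=[1, 2, 3, 4]
Op 8: conn=-4 S1=-4 S2=22 S3=32 S4=19 blocked=[1, 2, 3, 4]
Op 9: conn=-4 S1=-4 S2=22 S3=51 S4=19 blocked=[1, 2, 3, 4]
Op 10: conn=17 S1=-4 S2=22 S3=51 S4=19 blocked=[1]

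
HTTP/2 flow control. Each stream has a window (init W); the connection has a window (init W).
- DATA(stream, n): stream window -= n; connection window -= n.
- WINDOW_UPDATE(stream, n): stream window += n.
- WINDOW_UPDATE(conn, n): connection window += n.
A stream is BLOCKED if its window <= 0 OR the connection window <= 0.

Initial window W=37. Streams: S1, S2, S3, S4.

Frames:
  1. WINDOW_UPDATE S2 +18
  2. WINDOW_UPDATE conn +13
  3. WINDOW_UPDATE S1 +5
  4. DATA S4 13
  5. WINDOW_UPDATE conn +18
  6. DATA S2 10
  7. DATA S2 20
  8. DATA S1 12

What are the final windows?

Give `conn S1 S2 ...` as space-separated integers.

Answer: 13 30 25 37 24

Derivation:
Op 1: conn=37 S1=37 S2=55 S3=37 S4=37 blocked=[]
Op 2: conn=50 S1=37 S2=55 S3=37 S4=37 blocked=[]
Op 3: conn=50 S1=42 S2=55 S3=37 S4=37 blocked=[]
Op 4: conn=37 S1=42 S2=55 S3=37 S4=24 blocked=[]
Op 5: conn=55 S1=42 S2=55 S3=37 S4=24 blocked=[]
Op 6: conn=45 S1=42 S2=45 S3=37 S4=24 blocked=[]
Op 7: conn=25 S1=42 S2=25 S3=37 S4=24 blocked=[]
Op 8: conn=13 S1=30 S2=25 S3=37 S4=24 blocked=[]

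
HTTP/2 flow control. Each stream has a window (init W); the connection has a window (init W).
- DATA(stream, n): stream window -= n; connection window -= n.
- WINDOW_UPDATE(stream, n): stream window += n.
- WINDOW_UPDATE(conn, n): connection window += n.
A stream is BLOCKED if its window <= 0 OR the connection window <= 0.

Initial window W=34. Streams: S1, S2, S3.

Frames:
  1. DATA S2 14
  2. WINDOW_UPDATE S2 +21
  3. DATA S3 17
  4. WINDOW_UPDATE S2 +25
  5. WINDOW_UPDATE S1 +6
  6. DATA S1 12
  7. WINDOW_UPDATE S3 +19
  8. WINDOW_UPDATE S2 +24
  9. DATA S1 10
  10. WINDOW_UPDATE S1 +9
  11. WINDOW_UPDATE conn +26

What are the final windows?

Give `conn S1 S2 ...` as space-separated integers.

Op 1: conn=20 S1=34 S2=20 S3=34 blocked=[]
Op 2: conn=20 S1=34 S2=41 S3=34 blocked=[]
Op 3: conn=3 S1=34 S2=41 S3=17 blocked=[]
Op 4: conn=3 S1=34 S2=66 S3=17 blocked=[]
Op 5: conn=3 S1=40 S2=66 S3=17 blocked=[]
Op 6: conn=-9 S1=28 S2=66 S3=17 blocked=[1, 2, 3]
Op 7: conn=-9 S1=28 S2=66 S3=36 blocked=[1, 2, 3]
Op 8: conn=-9 S1=28 S2=90 S3=36 blocked=[1, 2, 3]
Op 9: conn=-19 S1=18 S2=90 S3=36 blocked=[1, 2, 3]
Op 10: conn=-19 S1=27 S2=90 S3=36 blocked=[1, 2, 3]
Op 11: conn=7 S1=27 S2=90 S3=36 blocked=[]

Answer: 7 27 90 36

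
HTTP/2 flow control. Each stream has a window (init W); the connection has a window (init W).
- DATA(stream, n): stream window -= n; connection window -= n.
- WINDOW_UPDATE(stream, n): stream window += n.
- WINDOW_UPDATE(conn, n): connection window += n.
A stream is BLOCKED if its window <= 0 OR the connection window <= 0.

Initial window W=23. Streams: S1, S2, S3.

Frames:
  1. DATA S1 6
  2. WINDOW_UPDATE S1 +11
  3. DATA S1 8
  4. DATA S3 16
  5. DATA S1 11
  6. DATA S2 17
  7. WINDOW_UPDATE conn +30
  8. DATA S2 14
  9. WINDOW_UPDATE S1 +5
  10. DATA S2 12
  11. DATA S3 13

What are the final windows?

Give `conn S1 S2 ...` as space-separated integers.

Answer: -44 14 -20 -6

Derivation:
Op 1: conn=17 S1=17 S2=23 S3=23 blocked=[]
Op 2: conn=17 S1=28 S2=23 S3=23 blocked=[]
Op 3: conn=9 S1=20 S2=23 S3=23 blocked=[]
Op 4: conn=-7 S1=20 S2=23 S3=7 blocked=[1, 2, 3]
Op 5: conn=-18 S1=9 S2=23 S3=7 blocked=[1, 2, 3]
Op 6: conn=-35 S1=9 S2=6 S3=7 blocked=[1, 2, 3]
Op 7: conn=-5 S1=9 S2=6 S3=7 blocked=[1, 2, 3]
Op 8: conn=-19 S1=9 S2=-8 S3=7 blocked=[1, 2, 3]
Op 9: conn=-19 S1=14 S2=-8 S3=7 blocked=[1, 2, 3]
Op 10: conn=-31 S1=14 S2=-20 S3=7 blocked=[1, 2, 3]
Op 11: conn=-44 S1=14 S2=-20 S3=-6 blocked=[1, 2, 3]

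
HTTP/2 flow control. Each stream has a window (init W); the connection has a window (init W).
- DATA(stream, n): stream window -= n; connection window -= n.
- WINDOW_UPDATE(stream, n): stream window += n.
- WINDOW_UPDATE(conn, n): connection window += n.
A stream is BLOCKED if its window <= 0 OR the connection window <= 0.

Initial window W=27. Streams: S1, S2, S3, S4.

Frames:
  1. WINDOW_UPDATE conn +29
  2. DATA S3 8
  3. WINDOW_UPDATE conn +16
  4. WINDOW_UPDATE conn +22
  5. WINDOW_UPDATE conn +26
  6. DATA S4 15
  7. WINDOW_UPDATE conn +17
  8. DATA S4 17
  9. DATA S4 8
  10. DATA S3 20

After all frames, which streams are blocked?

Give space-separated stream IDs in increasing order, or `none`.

Op 1: conn=56 S1=27 S2=27 S3=27 S4=27 blocked=[]
Op 2: conn=48 S1=27 S2=27 S3=19 S4=27 blocked=[]
Op 3: conn=64 S1=27 S2=27 S3=19 S4=27 blocked=[]
Op 4: conn=86 S1=27 S2=27 S3=19 S4=27 blocked=[]
Op 5: conn=112 S1=27 S2=27 S3=19 S4=27 blocked=[]
Op 6: conn=97 S1=27 S2=27 S3=19 S4=12 blocked=[]
Op 7: conn=114 S1=27 S2=27 S3=19 S4=12 blocked=[]
Op 8: conn=97 S1=27 S2=27 S3=19 S4=-5 blocked=[4]
Op 9: conn=89 S1=27 S2=27 S3=19 S4=-13 blocked=[4]
Op 10: conn=69 S1=27 S2=27 S3=-1 S4=-13 blocked=[3, 4]

Answer: S3 S4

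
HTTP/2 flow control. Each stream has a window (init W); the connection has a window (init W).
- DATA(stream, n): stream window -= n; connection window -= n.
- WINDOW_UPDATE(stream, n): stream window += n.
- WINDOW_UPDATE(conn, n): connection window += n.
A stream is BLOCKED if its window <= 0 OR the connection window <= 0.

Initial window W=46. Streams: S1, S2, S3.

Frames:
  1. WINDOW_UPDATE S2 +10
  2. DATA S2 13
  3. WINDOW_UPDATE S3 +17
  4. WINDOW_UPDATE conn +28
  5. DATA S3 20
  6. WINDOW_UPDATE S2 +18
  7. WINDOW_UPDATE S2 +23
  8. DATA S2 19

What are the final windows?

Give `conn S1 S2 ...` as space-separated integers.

Op 1: conn=46 S1=46 S2=56 S3=46 blocked=[]
Op 2: conn=33 S1=46 S2=43 S3=46 blocked=[]
Op 3: conn=33 S1=46 S2=43 S3=63 blocked=[]
Op 4: conn=61 S1=46 S2=43 S3=63 blocked=[]
Op 5: conn=41 S1=46 S2=43 S3=43 blocked=[]
Op 6: conn=41 S1=46 S2=61 S3=43 blocked=[]
Op 7: conn=41 S1=46 S2=84 S3=43 blocked=[]
Op 8: conn=22 S1=46 S2=65 S3=43 blocked=[]

Answer: 22 46 65 43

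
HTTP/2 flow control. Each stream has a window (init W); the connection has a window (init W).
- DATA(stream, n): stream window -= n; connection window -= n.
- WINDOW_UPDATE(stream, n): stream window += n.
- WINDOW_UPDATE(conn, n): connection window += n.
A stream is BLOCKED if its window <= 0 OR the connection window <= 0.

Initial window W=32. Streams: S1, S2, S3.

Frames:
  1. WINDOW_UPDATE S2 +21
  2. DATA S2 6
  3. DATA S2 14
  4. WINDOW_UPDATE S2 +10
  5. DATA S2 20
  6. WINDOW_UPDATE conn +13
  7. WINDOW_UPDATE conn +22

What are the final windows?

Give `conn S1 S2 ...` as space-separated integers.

Op 1: conn=32 S1=32 S2=53 S3=32 blocked=[]
Op 2: conn=26 S1=32 S2=47 S3=32 blocked=[]
Op 3: conn=12 S1=32 S2=33 S3=32 blocked=[]
Op 4: conn=12 S1=32 S2=43 S3=32 blocked=[]
Op 5: conn=-8 S1=32 S2=23 S3=32 blocked=[1, 2, 3]
Op 6: conn=5 S1=32 S2=23 S3=32 blocked=[]
Op 7: conn=27 S1=32 S2=23 S3=32 blocked=[]

Answer: 27 32 23 32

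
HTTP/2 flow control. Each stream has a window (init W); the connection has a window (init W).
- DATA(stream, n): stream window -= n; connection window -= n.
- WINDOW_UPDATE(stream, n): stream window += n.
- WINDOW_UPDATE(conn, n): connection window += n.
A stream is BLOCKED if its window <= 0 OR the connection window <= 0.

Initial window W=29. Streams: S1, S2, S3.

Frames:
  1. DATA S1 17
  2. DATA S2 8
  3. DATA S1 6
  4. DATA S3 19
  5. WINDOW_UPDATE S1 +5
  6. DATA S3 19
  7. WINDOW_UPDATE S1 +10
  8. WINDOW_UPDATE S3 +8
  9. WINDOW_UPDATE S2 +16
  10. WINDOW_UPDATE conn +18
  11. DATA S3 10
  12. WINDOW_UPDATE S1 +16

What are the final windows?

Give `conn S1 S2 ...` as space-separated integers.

Op 1: conn=12 S1=12 S2=29 S3=29 blocked=[]
Op 2: conn=4 S1=12 S2=21 S3=29 blocked=[]
Op 3: conn=-2 S1=6 S2=21 S3=29 blocked=[1, 2, 3]
Op 4: conn=-21 S1=6 S2=21 S3=10 blocked=[1, 2, 3]
Op 5: conn=-21 S1=11 S2=21 S3=10 blocked=[1, 2, 3]
Op 6: conn=-40 S1=11 S2=21 S3=-9 blocked=[1, 2, 3]
Op 7: conn=-40 S1=21 S2=21 S3=-9 blocked=[1, 2, 3]
Op 8: conn=-40 S1=21 S2=21 S3=-1 blocked=[1, 2, 3]
Op 9: conn=-40 S1=21 S2=37 S3=-1 blocked=[1, 2, 3]
Op 10: conn=-22 S1=21 S2=37 S3=-1 blocked=[1, 2, 3]
Op 11: conn=-32 S1=21 S2=37 S3=-11 blocked=[1, 2, 3]
Op 12: conn=-32 S1=37 S2=37 S3=-11 blocked=[1, 2, 3]

Answer: -32 37 37 -11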